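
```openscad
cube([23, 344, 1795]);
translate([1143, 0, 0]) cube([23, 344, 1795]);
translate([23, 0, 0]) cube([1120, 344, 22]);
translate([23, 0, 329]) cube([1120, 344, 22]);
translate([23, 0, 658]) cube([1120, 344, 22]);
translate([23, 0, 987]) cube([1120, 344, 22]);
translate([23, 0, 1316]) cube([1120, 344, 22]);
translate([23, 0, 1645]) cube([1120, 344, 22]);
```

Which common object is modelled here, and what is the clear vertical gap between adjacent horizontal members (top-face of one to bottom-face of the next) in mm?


A bookshelf. The clear shelf gap is 307 mm.

Two tall side panels with 6 horizontal boards between them — a bookshelf. The first two shelf undersides are at z = 0 and z = 329; with shelf thickness 22, the clear gap is 329 − 0 − 22 = 307 mm.


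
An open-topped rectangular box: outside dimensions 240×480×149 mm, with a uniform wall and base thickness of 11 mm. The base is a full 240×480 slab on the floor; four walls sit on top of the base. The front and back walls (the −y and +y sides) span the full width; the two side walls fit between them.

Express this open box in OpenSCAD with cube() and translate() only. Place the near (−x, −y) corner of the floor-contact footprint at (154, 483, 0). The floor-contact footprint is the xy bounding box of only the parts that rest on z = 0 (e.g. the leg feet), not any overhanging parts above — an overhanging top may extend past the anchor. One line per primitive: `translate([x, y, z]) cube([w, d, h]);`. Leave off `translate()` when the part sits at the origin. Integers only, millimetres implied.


translate([154, 483, 0]) cube([240, 480, 11]);
translate([154, 483, 11]) cube([240, 11, 138]);
translate([154, 952, 11]) cube([240, 11, 138]);
translate([154, 494, 11]) cube([11, 458, 138]);
translate([383, 494, 11]) cube([11, 458, 138]);


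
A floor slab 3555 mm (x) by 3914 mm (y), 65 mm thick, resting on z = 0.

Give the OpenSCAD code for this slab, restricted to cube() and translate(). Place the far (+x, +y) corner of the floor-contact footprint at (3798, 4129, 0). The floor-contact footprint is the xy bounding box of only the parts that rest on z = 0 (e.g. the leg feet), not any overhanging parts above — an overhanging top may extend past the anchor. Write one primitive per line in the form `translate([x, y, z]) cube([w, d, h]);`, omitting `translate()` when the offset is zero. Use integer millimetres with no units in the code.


translate([243, 215, 0]) cube([3555, 3914, 65]);


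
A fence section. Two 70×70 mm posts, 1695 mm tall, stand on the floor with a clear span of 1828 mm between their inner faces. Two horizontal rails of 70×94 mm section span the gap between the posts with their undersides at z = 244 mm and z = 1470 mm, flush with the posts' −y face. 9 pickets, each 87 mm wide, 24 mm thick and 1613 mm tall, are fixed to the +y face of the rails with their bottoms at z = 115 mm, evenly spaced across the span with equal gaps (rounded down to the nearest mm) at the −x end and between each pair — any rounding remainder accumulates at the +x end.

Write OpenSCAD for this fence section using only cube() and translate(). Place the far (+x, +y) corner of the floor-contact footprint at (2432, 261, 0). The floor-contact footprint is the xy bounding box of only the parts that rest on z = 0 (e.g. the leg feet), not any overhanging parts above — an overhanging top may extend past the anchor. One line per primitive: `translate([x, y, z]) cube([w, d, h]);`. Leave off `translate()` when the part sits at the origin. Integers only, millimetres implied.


translate([464, 191, 0]) cube([70, 70, 1695]);
translate([2362, 191, 0]) cube([70, 70, 1695]);
translate([534, 191, 244]) cube([1828, 70, 94]);
translate([534, 191, 1470]) cube([1828, 70, 94]);
translate([638, 261, 115]) cube([87, 24, 1613]);
translate([829, 261, 115]) cube([87, 24, 1613]);
translate([1020, 261, 115]) cube([87, 24, 1613]);
translate([1211, 261, 115]) cube([87, 24, 1613]);
translate([1402, 261, 115]) cube([87, 24, 1613]);
translate([1593, 261, 115]) cube([87, 24, 1613]);
translate([1784, 261, 115]) cube([87, 24, 1613]);
translate([1975, 261, 115]) cube([87, 24, 1613]);
translate([2166, 261, 115]) cube([87, 24, 1613]);


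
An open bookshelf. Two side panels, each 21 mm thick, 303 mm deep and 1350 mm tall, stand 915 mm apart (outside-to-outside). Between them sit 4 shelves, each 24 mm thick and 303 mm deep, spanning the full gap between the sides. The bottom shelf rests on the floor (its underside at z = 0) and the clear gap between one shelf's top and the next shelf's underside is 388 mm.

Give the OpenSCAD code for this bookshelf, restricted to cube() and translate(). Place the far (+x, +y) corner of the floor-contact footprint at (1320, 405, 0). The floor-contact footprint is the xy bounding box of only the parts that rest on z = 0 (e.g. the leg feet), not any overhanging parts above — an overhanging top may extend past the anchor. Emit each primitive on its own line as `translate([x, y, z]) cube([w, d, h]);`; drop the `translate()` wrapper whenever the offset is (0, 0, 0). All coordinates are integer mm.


translate([405, 102, 0]) cube([21, 303, 1350]);
translate([1299, 102, 0]) cube([21, 303, 1350]);
translate([426, 102, 0]) cube([873, 303, 24]);
translate([426, 102, 412]) cube([873, 303, 24]);
translate([426, 102, 824]) cube([873, 303, 24]);
translate([426, 102, 1236]) cube([873, 303, 24]);


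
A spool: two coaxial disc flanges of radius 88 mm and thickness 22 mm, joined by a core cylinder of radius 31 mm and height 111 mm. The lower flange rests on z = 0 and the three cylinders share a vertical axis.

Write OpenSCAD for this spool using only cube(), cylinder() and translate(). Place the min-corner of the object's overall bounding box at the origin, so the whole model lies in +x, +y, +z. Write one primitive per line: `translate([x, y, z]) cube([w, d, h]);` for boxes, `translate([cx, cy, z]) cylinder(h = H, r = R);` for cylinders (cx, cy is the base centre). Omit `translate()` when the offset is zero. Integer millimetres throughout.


translate([88, 88, 0]) cylinder(h = 22, r = 88);
translate([88, 88, 22]) cylinder(h = 111, r = 31);
translate([88, 88, 133]) cylinder(h = 22, r = 88);


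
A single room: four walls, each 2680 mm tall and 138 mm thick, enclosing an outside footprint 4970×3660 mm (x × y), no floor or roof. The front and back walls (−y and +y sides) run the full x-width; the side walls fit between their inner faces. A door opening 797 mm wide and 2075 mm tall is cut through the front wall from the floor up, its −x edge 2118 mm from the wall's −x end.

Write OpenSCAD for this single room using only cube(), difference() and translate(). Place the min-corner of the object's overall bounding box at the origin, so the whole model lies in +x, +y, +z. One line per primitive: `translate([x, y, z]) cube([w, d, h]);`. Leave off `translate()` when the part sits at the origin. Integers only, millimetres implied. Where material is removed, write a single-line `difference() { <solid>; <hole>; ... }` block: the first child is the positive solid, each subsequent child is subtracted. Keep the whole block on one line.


difference() { cube([4970, 138, 2680]); translate([2118, 0, 0]) cube([797, 138, 2075]); }
translate([0, 3522, 0]) cube([4970, 138, 2680]);
translate([0, 138, 0]) cube([138, 3384, 2680]);
translate([4832, 138, 0]) cube([138, 3384, 2680]);


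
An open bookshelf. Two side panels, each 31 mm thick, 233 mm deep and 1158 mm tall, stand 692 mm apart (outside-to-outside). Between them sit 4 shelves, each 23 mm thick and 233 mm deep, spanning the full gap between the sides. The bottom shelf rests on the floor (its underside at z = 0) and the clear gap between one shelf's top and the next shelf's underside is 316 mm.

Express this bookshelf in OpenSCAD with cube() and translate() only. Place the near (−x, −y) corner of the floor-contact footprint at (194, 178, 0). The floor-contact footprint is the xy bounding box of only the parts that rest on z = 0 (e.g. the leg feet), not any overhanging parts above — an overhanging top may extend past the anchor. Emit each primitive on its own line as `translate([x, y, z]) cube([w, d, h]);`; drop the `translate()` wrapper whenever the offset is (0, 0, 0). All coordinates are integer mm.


translate([194, 178, 0]) cube([31, 233, 1158]);
translate([855, 178, 0]) cube([31, 233, 1158]);
translate([225, 178, 0]) cube([630, 233, 23]);
translate([225, 178, 339]) cube([630, 233, 23]);
translate([225, 178, 678]) cube([630, 233, 23]);
translate([225, 178, 1017]) cube([630, 233, 23]);


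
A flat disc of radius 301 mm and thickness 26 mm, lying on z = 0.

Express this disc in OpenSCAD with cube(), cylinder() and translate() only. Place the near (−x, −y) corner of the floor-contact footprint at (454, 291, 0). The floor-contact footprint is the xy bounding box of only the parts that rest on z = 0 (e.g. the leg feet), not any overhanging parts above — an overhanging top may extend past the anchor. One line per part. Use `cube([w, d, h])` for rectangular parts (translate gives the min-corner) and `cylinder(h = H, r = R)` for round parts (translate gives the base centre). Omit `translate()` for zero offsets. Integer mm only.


translate([755, 592, 0]) cylinder(h = 26, r = 301);


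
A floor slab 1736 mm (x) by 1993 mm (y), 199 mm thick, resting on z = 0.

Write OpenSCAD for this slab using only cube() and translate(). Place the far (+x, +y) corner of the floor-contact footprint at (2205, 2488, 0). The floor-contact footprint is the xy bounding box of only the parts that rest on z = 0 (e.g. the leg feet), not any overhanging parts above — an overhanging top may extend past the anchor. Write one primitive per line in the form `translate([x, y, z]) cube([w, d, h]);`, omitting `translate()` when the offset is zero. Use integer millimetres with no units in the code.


translate([469, 495, 0]) cube([1736, 1993, 199]);


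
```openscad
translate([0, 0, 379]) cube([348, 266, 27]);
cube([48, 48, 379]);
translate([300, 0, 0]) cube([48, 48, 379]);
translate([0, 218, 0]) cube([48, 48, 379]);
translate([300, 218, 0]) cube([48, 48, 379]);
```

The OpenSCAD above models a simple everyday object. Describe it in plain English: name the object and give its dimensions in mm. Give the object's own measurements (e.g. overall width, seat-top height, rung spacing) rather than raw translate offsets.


A four-legged stool. The seat is a 348×266×27 mm slab whose top surface is at z = 406 mm; four square legs, each 48×48 mm in cross-section, run from the floor (z = 0) to the underside of the seat, each flush with a corner of the seat.


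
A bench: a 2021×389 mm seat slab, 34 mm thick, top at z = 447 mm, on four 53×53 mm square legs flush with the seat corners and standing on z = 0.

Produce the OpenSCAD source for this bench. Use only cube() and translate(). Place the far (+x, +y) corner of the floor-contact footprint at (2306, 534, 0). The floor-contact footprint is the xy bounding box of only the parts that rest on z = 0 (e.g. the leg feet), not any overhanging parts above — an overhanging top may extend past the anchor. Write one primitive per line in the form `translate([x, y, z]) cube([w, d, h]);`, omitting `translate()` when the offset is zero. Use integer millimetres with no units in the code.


translate([285, 145, 413]) cube([2021, 389, 34]);
translate([285, 145, 0]) cube([53, 53, 413]);
translate([285, 481, 0]) cube([53, 53, 413]);
translate([2253, 145, 0]) cube([53, 53, 413]);
translate([2253, 481, 0]) cube([53, 53, 413]);


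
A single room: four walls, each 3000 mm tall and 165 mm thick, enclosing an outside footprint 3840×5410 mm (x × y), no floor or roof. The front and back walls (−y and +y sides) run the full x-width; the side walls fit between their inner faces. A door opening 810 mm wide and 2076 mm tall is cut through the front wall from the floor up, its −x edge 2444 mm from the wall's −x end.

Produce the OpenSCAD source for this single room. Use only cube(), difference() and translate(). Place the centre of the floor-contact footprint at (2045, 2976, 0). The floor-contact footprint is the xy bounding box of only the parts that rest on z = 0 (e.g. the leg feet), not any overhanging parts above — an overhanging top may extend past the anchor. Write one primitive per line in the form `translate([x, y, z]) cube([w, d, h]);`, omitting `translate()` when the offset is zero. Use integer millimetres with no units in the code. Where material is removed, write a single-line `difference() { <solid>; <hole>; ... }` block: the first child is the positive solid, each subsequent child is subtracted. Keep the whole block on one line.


difference() { translate([125, 271, 0]) cube([3840, 165, 3000]); translate([2569, 271, 0]) cube([810, 165, 2076]); }
translate([125, 5516, 0]) cube([3840, 165, 3000]);
translate([125, 436, 0]) cube([165, 5080, 3000]);
translate([3800, 436, 0]) cube([165, 5080, 3000]);


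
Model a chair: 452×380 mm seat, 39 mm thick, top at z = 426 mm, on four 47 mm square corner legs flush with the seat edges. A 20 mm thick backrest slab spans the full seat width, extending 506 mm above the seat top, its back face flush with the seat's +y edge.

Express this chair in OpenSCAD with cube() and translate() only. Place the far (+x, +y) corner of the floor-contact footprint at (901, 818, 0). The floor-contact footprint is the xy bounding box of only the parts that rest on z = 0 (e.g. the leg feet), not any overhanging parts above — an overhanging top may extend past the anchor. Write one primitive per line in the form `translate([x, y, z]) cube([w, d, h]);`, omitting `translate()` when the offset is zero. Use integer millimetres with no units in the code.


translate([449, 438, 387]) cube([452, 380, 39]);
translate([449, 438, 0]) cube([47, 47, 387]);
translate([854, 438, 0]) cube([47, 47, 387]);
translate([449, 771, 0]) cube([47, 47, 387]);
translate([854, 771, 0]) cube([47, 47, 387]);
translate([449, 798, 426]) cube([452, 20, 506]);


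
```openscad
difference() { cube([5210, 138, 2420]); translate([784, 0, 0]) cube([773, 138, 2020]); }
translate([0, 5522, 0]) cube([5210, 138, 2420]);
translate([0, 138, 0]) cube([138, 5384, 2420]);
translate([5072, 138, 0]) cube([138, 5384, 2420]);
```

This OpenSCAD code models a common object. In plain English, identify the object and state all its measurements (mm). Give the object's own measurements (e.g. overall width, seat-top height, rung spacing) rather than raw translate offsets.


A single room: four walls, each 2420 mm tall and 138 mm thick, enclosing an outside footprint 5210×5660 mm (x × y), no floor or roof. The front and back walls (−y and +y sides) run the full x-width; the side walls fit between their inner faces. A door opening 773 mm wide and 2020 mm tall is cut through the front wall from the floor up, its −x edge 784 mm from the wall's −x end.


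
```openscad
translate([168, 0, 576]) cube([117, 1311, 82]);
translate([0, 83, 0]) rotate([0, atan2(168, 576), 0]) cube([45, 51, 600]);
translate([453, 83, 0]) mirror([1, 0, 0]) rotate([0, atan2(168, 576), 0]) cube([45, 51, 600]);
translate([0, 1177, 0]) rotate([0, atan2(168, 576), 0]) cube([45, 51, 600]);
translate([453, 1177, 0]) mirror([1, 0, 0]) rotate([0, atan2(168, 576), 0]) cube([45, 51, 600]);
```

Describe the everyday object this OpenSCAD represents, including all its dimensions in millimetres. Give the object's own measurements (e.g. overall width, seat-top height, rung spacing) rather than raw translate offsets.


A sawhorse. A 117×1311×82 mm beam (x, y, z) sits on two A-frame leg pairs. Each pair is two raked legs of 45×51 mm section (51 mm along y) splaying symmetrically in x. Each leg rises 576 mm vertically over 168 mm of horizontal reach and is 600 mm long along its own axis. Every leg's outer bottom edge rests on the floor and its outer top edge meets a bottom edge of the beam — the left legs (tilting toward +x) meet the beam's −x bottom edge, the right legs (their mirror images, tilting toward −x) meet its +x bottom edge — so the leg tops tuck under the beam, the beam's underside is 576 mm above the floor, and the feet are 453 mm apart outside-to-outside with the beam centred between them. The two leg pairs are set in 83 mm from either end of the beam.


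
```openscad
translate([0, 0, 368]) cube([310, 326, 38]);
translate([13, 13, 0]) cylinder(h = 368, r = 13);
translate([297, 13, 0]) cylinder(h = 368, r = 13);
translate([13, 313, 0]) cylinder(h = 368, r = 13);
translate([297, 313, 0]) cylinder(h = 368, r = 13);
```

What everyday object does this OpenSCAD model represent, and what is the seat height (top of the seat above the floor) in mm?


A stool. The seat height is 406 mm.

A 310×326×38 slab at z = 368 on four corner cylinders — a stool. The seat top is 368 + 38 = 406 mm.


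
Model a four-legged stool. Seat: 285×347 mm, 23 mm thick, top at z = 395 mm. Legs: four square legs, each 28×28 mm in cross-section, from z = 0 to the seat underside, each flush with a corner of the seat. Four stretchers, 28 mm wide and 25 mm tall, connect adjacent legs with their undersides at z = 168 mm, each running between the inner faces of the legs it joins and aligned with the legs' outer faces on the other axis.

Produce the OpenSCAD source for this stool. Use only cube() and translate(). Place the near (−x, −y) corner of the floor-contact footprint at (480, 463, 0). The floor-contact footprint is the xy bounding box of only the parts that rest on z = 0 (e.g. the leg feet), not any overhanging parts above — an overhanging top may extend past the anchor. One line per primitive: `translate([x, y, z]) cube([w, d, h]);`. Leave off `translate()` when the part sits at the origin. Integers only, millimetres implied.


translate([480, 463, 372]) cube([285, 347, 23]);
translate([480, 463, 0]) cube([28, 28, 372]);
translate([737, 463, 0]) cube([28, 28, 372]);
translate([480, 782, 0]) cube([28, 28, 372]);
translate([737, 782, 0]) cube([28, 28, 372]);
translate([508, 463, 168]) cube([229, 28, 25]);
translate([508, 782, 168]) cube([229, 28, 25]);
translate([480, 491, 168]) cube([28, 291, 25]);
translate([737, 491, 168]) cube([28, 291, 25]);


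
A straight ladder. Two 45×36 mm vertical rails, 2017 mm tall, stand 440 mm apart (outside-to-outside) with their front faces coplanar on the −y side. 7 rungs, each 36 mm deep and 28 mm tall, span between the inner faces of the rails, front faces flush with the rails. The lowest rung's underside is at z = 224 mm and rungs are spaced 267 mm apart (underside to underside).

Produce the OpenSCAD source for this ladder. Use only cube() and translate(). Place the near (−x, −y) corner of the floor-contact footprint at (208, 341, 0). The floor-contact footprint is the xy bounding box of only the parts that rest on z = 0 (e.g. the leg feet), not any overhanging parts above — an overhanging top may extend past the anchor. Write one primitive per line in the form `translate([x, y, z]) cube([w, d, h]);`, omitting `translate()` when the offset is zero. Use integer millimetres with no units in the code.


translate([208, 341, 0]) cube([45, 36, 2017]);
translate([603, 341, 0]) cube([45, 36, 2017]);
translate([253, 341, 224]) cube([350, 36, 28]);
translate([253, 341, 491]) cube([350, 36, 28]);
translate([253, 341, 758]) cube([350, 36, 28]);
translate([253, 341, 1025]) cube([350, 36, 28]);
translate([253, 341, 1292]) cube([350, 36, 28]);
translate([253, 341, 1559]) cube([350, 36, 28]);
translate([253, 341, 1826]) cube([350, 36, 28]);


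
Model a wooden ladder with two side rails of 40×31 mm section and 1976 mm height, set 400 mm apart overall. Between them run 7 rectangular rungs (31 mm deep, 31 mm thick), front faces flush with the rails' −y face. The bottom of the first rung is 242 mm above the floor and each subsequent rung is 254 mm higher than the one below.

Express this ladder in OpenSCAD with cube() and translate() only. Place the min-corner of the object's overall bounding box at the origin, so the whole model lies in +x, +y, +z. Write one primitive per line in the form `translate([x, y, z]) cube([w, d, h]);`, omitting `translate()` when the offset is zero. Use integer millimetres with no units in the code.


cube([40, 31, 1976]);
translate([360, 0, 0]) cube([40, 31, 1976]);
translate([40, 0, 242]) cube([320, 31, 31]);
translate([40, 0, 496]) cube([320, 31, 31]);
translate([40, 0, 750]) cube([320, 31, 31]);
translate([40, 0, 1004]) cube([320, 31, 31]);
translate([40, 0, 1258]) cube([320, 31, 31]);
translate([40, 0, 1512]) cube([320, 31, 31]);
translate([40, 0, 1766]) cube([320, 31, 31]);


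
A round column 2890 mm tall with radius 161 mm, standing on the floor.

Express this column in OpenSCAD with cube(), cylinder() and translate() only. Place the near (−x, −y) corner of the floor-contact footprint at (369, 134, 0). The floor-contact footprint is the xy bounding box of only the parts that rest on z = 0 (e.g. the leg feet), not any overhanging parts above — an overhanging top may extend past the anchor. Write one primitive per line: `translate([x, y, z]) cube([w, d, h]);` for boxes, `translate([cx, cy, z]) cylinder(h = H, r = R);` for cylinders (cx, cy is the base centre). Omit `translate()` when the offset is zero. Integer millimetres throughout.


translate([530, 295, 0]) cylinder(h = 2890, r = 161);


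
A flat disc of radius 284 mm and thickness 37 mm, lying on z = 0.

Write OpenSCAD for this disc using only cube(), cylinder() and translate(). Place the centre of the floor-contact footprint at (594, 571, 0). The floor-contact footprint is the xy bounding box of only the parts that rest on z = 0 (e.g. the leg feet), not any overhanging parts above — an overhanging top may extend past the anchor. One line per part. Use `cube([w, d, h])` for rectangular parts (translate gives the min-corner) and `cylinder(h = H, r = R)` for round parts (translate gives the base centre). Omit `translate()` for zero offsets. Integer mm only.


translate([594, 571, 0]) cylinder(h = 37, r = 284);


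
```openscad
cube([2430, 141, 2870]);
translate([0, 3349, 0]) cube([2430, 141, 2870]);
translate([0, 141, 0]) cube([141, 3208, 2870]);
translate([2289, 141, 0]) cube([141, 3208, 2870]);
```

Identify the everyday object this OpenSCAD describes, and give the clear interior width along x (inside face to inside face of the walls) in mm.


A house (or room) frame. The interior width is 2148 mm.

Four 2870 mm walls enclosing a rectangle with no floor or roof — a room or house frame. Outside width is 2430 mm and wall thickness is 141 mm, so the interior width is 2430 − 2 × 141 = 2148 mm.


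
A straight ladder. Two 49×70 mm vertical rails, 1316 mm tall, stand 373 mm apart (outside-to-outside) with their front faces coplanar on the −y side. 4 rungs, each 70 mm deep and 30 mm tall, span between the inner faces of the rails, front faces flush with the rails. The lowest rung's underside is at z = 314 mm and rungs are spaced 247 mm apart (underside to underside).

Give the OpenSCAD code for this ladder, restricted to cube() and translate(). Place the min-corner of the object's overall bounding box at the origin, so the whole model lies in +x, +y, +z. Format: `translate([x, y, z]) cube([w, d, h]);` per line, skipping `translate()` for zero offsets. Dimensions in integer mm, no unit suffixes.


// rung span = 373 - 2*49 = 275
// rung[k] z = 314 + k*247
cube([49, 70, 1316]);
translate([324, 0, 0]) cube([49, 70, 1316]);
translate([49, 0, 314]) cube([275, 70, 30]);
translate([49, 0, 561]) cube([275, 70, 30]);
translate([49, 0, 808]) cube([275, 70, 30]);
translate([49, 0, 1055]) cube([275, 70, 30]);


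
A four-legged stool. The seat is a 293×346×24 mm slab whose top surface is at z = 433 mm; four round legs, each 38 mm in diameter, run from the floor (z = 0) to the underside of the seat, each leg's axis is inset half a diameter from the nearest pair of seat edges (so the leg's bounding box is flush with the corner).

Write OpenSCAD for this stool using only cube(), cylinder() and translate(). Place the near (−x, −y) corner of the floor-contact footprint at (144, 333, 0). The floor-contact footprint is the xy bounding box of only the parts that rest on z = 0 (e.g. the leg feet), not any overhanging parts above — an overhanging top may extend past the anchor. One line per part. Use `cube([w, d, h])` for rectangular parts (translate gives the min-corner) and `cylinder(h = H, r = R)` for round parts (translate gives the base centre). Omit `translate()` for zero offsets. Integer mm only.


translate([144, 333, 409]) cube([293, 346, 24]);
translate([163, 352, 0]) cylinder(h = 409, r = 19);
translate([418, 352, 0]) cylinder(h = 409, r = 19);
translate([163, 660, 0]) cylinder(h = 409, r = 19);
translate([418, 660, 0]) cylinder(h = 409, r = 19);


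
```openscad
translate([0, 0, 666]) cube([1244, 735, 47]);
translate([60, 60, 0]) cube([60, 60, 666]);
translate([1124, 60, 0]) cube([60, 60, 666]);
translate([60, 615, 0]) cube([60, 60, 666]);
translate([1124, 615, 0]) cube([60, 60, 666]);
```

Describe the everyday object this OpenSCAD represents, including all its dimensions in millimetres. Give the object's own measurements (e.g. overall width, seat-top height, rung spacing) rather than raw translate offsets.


A table: top 1244 mm (x) × 735 mm (y), 47 mm thick, upper face at z = 713 mm, on four 60×60 mm square legs, each inset 60 mm from the nearest pair of top edges from z = 0 to the bottom of the top.


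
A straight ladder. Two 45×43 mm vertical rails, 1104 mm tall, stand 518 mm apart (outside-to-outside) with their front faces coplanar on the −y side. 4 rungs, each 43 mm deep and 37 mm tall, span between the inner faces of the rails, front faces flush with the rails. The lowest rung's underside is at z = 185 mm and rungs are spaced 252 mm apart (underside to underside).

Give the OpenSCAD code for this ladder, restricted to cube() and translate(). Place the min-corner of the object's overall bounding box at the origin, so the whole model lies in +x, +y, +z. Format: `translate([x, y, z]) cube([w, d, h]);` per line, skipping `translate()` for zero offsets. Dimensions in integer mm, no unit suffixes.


cube([45, 43, 1104]);
translate([473, 0, 0]) cube([45, 43, 1104]);
translate([45, 0, 185]) cube([428, 43, 37]);
translate([45, 0, 437]) cube([428, 43, 37]);
translate([45, 0, 689]) cube([428, 43, 37]);
translate([45, 0, 941]) cube([428, 43, 37]);


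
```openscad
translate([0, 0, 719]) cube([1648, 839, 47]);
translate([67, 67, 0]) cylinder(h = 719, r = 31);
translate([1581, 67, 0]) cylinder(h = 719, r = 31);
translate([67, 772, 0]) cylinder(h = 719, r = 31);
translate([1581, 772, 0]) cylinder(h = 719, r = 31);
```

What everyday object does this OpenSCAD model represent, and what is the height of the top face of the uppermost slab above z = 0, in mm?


A table. The table height is 766 mm.

A 1648×839×47 slab sits at z = 719 on four Ø62 mm round legs — a table. The top surface is at 719 + 47 = 766 mm.


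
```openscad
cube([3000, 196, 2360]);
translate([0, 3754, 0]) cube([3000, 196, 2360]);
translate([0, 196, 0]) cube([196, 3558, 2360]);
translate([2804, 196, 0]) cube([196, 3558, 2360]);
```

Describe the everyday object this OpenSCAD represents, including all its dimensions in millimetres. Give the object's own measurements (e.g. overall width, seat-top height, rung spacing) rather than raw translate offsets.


The wall frame of a small rectangular building: four walls, each 2360 mm tall and 196 mm thick, enclosing a footprint 3000 mm (x) by 3950 mm (y) outside-to-outside, with no floor or roof. The front and back walls (the −y and +y sides) span the full width; the two side walls fit between them.


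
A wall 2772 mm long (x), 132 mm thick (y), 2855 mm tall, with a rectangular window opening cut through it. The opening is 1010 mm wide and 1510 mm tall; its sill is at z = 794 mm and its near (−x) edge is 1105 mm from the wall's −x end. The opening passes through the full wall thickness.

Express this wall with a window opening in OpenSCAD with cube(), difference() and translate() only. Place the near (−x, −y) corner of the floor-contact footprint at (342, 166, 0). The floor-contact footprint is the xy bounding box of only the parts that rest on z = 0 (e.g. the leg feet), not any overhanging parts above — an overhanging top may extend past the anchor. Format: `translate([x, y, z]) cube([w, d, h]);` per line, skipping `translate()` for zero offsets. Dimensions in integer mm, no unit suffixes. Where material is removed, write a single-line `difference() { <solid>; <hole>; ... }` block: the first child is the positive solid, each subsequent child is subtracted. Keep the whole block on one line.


difference() { translate([342, 166, 0]) cube([2772, 132, 2855]); translate([1447, 166, 794]) cube([1010, 132, 1510]); }


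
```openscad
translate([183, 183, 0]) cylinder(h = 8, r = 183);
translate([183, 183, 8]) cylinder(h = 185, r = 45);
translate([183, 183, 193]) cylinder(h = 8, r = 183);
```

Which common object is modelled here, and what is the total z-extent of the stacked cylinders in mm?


A spool. The overall height is 201 mm.

Three coaxial cylinders, large–small–large — a spool. Two 8 mm flanges and a 185 mm core give 8 + 185 + 8 = 201 mm.


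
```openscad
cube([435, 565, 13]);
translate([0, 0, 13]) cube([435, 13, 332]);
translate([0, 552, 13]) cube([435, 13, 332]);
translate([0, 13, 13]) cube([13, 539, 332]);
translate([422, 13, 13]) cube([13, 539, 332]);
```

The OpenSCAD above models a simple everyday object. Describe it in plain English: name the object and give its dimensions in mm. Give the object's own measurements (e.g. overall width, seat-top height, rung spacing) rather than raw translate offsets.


An open-topped rectangular box: outside dimensions 435×565×345 mm, with a uniform wall and base thickness of 13 mm. The base is a full 435×565 slab on the floor; four walls sit on top of the base. The front and back walls (the −y and +y sides) span the full width; the two side walls fit between them.


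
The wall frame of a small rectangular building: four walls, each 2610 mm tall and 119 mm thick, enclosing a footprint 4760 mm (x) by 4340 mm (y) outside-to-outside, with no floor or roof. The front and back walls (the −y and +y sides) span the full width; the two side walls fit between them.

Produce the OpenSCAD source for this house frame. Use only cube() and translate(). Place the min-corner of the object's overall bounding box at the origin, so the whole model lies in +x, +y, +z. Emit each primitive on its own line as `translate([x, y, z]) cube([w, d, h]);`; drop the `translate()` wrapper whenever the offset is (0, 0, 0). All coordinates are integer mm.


cube([4760, 119, 2610]);
translate([0, 4221, 0]) cube([4760, 119, 2610]);
translate([0, 119, 0]) cube([119, 4102, 2610]);
translate([4641, 119, 0]) cube([119, 4102, 2610]);


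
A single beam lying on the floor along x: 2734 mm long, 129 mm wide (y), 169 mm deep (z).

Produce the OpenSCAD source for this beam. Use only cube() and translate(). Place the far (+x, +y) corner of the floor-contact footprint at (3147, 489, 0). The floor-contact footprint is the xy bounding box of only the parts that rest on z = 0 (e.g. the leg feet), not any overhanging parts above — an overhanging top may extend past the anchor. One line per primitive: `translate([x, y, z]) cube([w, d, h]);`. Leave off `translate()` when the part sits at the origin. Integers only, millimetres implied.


translate([413, 360, 0]) cube([2734, 129, 169]);


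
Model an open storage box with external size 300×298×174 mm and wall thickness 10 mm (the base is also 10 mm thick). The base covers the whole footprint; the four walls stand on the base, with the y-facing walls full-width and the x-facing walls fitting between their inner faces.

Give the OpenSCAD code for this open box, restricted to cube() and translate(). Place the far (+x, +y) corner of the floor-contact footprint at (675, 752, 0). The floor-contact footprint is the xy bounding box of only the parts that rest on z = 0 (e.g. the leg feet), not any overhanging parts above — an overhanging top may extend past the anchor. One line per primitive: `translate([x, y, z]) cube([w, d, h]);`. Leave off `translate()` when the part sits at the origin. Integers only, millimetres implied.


translate([375, 454, 0]) cube([300, 298, 10]);
translate([375, 454, 10]) cube([300, 10, 164]);
translate([375, 742, 10]) cube([300, 10, 164]);
translate([375, 464, 10]) cube([10, 278, 164]);
translate([665, 464, 10]) cube([10, 278, 164]);


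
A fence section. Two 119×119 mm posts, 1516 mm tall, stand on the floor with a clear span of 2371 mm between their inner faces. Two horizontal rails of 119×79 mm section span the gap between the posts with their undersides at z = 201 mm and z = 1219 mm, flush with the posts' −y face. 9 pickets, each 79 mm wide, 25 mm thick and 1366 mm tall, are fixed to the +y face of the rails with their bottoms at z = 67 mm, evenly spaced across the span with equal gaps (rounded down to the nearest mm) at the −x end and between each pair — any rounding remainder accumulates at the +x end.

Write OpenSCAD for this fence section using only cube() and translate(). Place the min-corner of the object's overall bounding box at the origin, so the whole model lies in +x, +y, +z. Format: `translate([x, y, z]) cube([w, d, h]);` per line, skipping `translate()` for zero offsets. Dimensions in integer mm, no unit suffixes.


cube([119, 119, 1516]);
translate([2490, 0, 0]) cube([119, 119, 1516]);
translate([119, 0, 201]) cube([2371, 119, 79]);
translate([119, 0, 1219]) cube([2371, 119, 79]);
translate([285, 119, 67]) cube([79, 25, 1366]);
translate([530, 119, 67]) cube([79, 25, 1366]);
translate([775, 119, 67]) cube([79, 25, 1366]);
translate([1020, 119, 67]) cube([79, 25, 1366]);
translate([1265, 119, 67]) cube([79, 25, 1366]);
translate([1510, 119, 67]) cube([79, 25, 1366]);
translate([1755, 119, 67]) cube([79, 25, 1366]);
translate([2000, 119, 67]) cube([79, 25, 1366]);
translate([2245, 119, 67]) cube([79, 25, 1366]);


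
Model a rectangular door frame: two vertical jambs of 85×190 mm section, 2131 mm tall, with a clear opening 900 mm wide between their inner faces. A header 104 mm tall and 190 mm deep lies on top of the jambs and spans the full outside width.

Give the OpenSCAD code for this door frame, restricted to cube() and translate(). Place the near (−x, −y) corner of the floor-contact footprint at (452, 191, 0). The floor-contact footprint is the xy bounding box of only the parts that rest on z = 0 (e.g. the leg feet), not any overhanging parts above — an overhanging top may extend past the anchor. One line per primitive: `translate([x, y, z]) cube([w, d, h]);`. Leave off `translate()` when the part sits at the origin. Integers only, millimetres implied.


translate([452, 191, 0]) cube([85, 190, 2131]);
translate([1437, 191, 0]) cube([85, 190, 2131]);
translate([452, 191, 2131]) cube([1070, 190, 104]);


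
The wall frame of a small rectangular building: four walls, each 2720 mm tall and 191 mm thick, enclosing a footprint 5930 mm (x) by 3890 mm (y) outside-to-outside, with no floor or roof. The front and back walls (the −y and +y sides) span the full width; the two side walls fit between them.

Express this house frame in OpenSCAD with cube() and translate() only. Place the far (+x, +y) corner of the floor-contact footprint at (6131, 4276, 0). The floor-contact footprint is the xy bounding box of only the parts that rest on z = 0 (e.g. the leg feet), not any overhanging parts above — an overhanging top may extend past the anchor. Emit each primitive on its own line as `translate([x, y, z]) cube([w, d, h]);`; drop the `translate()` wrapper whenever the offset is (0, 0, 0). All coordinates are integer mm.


translate([201, 386, 0]) cube([5930, 191, 2720]);
translate([201, 4085, 0]) cube([5930, 191, 2720]);
translate([201, 577, 0]) cube([191, 3508, 2720]);
translate([5940, 577, 0]) cube([191, 3508, 2720]);


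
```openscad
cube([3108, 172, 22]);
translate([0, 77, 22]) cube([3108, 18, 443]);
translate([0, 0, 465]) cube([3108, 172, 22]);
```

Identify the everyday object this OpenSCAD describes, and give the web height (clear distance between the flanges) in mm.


An I-beam. The web height is 443 mm.

Two wide flanges with a thin centred web — an I-beam. Overall 487 mm minus two 22 mm flanges gives a web of 487 − 2·22 = 443 mm.


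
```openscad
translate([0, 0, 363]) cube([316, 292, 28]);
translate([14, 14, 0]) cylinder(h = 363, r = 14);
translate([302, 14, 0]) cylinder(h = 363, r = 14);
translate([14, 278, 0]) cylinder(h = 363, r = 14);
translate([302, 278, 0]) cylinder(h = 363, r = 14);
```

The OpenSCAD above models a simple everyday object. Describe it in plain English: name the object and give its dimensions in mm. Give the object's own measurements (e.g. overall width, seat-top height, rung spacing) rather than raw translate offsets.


A four-legged stool. The seat is a 316×292×28 mm slab whose top surface is at z = 391 mm; four round legs, each 28 mm in diameter, run from the floor (z = 0) to the underside of the seat, each leg's axis is inset half a diameter from the nearest pair of seat edges (so the leg's bounding box is flush with the corner).


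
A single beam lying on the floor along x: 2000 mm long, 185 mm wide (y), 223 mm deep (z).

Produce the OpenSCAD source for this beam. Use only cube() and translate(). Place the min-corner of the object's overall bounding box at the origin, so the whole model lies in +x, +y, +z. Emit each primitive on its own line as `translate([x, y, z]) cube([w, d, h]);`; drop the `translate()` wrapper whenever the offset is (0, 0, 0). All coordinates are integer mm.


cube([2000, 185, 223]);


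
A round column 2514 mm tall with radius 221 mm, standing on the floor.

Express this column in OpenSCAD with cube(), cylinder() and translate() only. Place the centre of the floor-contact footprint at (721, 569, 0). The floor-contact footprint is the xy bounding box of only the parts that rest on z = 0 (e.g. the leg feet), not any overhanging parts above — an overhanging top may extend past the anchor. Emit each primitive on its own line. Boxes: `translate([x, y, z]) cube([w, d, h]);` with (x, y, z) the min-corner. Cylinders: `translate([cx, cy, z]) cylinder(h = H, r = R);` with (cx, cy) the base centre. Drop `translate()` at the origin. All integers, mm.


translate([721, 569, 0]) cylinder(h = 2514, r = 221);


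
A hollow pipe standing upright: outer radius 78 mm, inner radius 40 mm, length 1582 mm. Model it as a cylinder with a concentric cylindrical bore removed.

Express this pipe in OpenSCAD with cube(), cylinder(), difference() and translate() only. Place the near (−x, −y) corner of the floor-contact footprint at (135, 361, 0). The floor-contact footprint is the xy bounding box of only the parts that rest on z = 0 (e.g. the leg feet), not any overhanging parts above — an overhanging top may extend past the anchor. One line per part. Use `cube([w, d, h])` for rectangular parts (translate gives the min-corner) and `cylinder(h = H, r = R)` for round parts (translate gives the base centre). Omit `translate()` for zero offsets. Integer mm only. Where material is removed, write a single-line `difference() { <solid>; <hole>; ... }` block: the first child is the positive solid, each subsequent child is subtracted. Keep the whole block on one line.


difference() { translate([213, 439, 0]) cylinder(h = 1582, r = 78); translate([213, 439, 0]) cylinder(h = 1582, r = 40); }


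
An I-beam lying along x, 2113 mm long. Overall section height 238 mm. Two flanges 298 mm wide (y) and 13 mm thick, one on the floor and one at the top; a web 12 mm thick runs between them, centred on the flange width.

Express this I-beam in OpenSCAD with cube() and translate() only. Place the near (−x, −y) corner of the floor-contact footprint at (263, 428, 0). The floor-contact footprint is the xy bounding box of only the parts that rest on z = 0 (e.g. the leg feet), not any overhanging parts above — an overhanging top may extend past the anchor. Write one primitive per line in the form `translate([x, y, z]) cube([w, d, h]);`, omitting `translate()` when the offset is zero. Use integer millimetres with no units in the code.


translate([263, 428, 0]) cube([2113, 298, 13]);
translate([263, 571, 13]) cube([2113, 12, 212]);
translate([263, 428, 225]) cube([2113, 298, 13]);
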